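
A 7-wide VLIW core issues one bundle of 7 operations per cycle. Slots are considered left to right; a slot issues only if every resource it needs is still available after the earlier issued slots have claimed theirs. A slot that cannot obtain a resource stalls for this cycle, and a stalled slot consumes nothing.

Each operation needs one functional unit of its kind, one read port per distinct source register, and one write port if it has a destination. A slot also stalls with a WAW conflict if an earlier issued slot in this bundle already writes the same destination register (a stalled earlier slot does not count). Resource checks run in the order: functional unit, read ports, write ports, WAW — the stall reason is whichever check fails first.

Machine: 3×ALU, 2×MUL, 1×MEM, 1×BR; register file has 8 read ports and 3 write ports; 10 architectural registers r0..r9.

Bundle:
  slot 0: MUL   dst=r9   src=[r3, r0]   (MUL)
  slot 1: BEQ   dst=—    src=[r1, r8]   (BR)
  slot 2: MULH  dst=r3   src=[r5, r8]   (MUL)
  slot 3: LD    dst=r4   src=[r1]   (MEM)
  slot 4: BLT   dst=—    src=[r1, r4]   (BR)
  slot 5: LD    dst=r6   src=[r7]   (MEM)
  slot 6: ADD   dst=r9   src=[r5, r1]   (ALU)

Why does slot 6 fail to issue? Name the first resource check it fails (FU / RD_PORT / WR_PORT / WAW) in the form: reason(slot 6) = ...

reason(slot 6) = RD_PORT

slot 0 (MUL): ISSUE — free A3,Mu1,Ld1,B1 rp6 wp2
slot 1 (BR): ISSUE — free A3,Mu1,Ld1,B0 rp4 wp2
slot 2 (MUL): ISSUE — free A3,Mu0,Ld1,B0 rp2 wp1
slot 3 (MEM): ISSUE — free A3,Mu0,Ld0,B0 rp1 wp0
slot 4 (BR): stall FU — free A3,Mu0,Ld0,B0 rp1 wp0
slot 5 (MEM): stall FU — free A3,Mu0,Ld0,B0 rp1 wp0
slot 6 (ALU): stall RD_PORT — free A3,Mu0,Ld0,B0 rp1 wp0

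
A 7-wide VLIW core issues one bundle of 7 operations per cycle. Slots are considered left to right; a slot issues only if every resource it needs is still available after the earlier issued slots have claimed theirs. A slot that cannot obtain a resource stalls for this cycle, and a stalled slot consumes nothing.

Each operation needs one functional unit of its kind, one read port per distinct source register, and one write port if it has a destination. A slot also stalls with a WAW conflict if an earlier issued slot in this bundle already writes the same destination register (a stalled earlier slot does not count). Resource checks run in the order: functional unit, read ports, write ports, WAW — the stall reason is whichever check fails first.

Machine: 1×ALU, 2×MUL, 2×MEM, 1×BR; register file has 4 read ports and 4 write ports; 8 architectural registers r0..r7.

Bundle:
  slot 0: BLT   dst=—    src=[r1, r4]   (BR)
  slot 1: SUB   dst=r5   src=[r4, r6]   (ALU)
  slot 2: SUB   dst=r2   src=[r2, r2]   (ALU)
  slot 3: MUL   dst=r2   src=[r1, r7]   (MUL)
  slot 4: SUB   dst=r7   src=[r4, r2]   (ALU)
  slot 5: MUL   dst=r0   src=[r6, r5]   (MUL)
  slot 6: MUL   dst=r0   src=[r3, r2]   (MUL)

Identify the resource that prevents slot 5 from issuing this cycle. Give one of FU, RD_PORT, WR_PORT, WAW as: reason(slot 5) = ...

  0. BR ⇒ go  {1A/2Mu/2Ld/0B | 2r 4w}
  1. ALU→r5 ⇒ go  {0A/2Mu/2Ld/0B | 0r 3w}
  2. ALU→r2 ⇒ no(FU)  {0A/2Mu/2Ld/0B | 0r 3w}
  3. MUL→r2 ⇒ no(RD_PORT)  {0A/2Mu/2Ld/0B | 0r 3w}
  4. ALU→r7 ⇒ no(FU)  {0A/2Mu/2Ld/0B | 0r 3w}
  5. MUL→r0 ⇒ no(RD_PORT)  {0A/2Mu/2Ld/0B | 0r 3w}
  6. MUL→r0 ⇒ no(RD_PORT)  {0A/2Mu/2Ld/0B | 0r 3w}

reason(slot 5) = RD_PORT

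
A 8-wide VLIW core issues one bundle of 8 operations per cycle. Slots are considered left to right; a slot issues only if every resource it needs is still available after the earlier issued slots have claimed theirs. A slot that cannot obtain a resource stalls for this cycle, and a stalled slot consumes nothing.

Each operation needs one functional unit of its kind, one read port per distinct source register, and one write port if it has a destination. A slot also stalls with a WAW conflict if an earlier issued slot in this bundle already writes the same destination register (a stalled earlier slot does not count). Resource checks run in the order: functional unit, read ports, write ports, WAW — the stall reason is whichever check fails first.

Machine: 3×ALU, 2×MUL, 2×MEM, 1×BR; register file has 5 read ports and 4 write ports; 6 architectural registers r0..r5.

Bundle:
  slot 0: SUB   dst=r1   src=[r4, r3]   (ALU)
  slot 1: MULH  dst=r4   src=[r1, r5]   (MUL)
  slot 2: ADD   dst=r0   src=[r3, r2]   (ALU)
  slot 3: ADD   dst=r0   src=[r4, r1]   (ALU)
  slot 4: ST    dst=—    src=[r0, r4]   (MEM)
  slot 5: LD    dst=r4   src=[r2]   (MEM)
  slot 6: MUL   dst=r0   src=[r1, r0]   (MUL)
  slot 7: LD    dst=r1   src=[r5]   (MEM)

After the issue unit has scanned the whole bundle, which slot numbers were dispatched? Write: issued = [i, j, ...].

issued = [0, 1]

[0] ALU needs rd=2 wr=1: ok; after: ALU=2 MUL=2 MEM=2 BR=1, R=3, W=3
[1] MUL needs rd=2 wr=1: ok; after: ALU=2 MUL=1 MEM=2 BR=1, R=1, W=2
[2] ALU needs rd=2 wr=1: RD_PORT; after: ALU=2 MUL=1 MEM=2 BR=1, R=1, W=2
[3] ALU needs rd=2 wr=1: RD_PORT; after: ALU=2 MUL=1 MEM=2 BR=1, R=1, W=2
[4] MEM needs rd=2 wr=0: RD_PORT; after: ALU=2 MUL=1 MEM=2 BR=1, R=1, W=2
[5] MEM needs rd=1 wr=1: WAW; after: ALU=2 MUL=1 MEM=2 BR=1, R=1, W=2
[6] MUL needs rd=2 wr=1: RD_PORT; after: ALU=2 MUL=1 MEM=2 BR=1, R=1, W=2
[7] MEM needs rd=1 wr=1: WAW; after: ALU=2 MUL=1 MEM=2 BR=1, R=1, W=2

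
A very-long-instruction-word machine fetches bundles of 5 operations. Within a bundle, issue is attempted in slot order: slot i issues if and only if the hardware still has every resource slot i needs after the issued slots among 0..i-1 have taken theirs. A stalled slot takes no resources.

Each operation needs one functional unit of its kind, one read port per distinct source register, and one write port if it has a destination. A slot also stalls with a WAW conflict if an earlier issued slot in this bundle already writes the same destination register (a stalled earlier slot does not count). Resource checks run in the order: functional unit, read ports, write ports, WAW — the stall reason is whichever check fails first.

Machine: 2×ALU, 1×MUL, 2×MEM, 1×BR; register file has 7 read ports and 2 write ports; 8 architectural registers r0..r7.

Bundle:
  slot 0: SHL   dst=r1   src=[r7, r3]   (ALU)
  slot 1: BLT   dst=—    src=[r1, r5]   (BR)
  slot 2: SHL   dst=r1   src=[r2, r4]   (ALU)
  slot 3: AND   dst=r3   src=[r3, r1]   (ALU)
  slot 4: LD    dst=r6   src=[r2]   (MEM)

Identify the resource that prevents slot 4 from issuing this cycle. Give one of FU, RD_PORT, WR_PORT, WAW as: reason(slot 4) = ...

  0. ALU→r1 ⇒ go  {1A/1Mu/2Ld/1B | 5r 1w}
  1. BR ⇒ go  {1A/1Mu/2Ld/0B | 3r 1w}
  2. ALU→r1 ⇒ no(WAW)  {1A/1Mu/2Ld/0B | 3r 1w}
  3. ALU→r3 ⇒ go  {0A/1Mu/2Ld/0B | 1r 0w}
  4. MEM→r6 ⇒ no(WR_PORT)  {0A/1Mu/2Ld/0B | 1r 0w}

reason(slot 4) = WR_PORT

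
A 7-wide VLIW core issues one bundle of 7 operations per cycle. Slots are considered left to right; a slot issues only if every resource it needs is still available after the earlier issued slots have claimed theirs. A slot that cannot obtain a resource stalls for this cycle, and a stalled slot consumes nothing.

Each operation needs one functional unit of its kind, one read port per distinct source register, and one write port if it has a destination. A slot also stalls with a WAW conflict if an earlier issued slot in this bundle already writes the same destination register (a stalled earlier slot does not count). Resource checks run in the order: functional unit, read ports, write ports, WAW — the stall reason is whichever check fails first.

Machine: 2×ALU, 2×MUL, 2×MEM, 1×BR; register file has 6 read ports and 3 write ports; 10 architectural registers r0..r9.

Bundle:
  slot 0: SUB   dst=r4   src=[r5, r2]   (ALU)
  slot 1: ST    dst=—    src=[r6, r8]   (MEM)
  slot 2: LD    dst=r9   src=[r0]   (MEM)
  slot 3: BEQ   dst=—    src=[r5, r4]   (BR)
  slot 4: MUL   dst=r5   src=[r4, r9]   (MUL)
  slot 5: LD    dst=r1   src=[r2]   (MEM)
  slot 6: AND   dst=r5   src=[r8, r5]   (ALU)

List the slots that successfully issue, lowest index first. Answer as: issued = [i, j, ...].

issued = [0, 1, 2]

slot 0 (ALU): ISSUE — free A1,Mu2,Ld2,B1 rp4 wp2
slot 1 (MEM): ISSUE — free A1,Mu2,Ld1,B1 rp2 wp2
slot 2 (MEM): ISSUE — free A1,Mu2,Ld0,B1 rp1 wp1
slot 3 (BR): stall RD_PORT — free A1,Mu2,Ld0,B1 rp1 wp1
slot 4 (MUL): stall RD_PORT — free A1,Mu2,Ld0,B1 rp1 wp1
slot 5 (MEM): stall FU — free A1,Mu2,Ld0,B1 rp1 wp1
slot 6 (ALU): stall RD_PORT — free A1,Mu2,Ld0,B1 rp1 wp1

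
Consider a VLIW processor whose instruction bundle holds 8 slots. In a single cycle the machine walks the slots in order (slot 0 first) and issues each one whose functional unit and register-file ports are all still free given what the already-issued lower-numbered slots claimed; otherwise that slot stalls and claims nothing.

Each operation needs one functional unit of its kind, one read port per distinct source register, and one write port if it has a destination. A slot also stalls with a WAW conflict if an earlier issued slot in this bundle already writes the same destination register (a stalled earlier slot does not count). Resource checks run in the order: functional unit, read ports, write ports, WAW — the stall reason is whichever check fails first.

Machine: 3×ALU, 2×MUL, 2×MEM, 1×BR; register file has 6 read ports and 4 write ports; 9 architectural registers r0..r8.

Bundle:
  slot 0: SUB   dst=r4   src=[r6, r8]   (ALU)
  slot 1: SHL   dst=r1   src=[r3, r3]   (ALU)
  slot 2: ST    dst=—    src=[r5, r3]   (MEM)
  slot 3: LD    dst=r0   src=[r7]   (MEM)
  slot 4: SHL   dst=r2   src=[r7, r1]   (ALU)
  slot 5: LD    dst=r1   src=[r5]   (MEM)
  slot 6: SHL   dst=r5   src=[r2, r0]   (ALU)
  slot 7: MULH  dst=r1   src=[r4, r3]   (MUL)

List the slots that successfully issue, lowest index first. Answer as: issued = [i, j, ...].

(0) want 1×ALU +2rd +1wr — yes → AL2|MU2|ME2|BR1|rd4|wr3
(1) want 1×ALU +1rd +1wr — yes → AL1|MU2|ME2|BR1|rd3|wr2
(2) want 1×MEM +2rd +0wr — yes → AL1|MU2|ME1|BR1|rd1|wr2
(3) want 1×MEM +1rd +1wr — yes → AL1|MU2|ME0|BR1|rd0|wr1
(4) want 1×ALU +2rd +1wr — RD_PORT → AL1|MU2|ME0|BR1|rd0|wr1
(5) want 1×MEM +1rd +1wr — FU → AL1|MU2|ME0|BR1|rd0|wr1
(6) want 1×ALU +2rd +1wr — RD_PORT → AL1|MU2|ME0|BR1|rd0|wr1
(7) want 1×MUL +2rd +1wr — RD_PORT → AL1|MU2|ME0|BR1|rd0|wr1

issued = [0, 1, 2, 3]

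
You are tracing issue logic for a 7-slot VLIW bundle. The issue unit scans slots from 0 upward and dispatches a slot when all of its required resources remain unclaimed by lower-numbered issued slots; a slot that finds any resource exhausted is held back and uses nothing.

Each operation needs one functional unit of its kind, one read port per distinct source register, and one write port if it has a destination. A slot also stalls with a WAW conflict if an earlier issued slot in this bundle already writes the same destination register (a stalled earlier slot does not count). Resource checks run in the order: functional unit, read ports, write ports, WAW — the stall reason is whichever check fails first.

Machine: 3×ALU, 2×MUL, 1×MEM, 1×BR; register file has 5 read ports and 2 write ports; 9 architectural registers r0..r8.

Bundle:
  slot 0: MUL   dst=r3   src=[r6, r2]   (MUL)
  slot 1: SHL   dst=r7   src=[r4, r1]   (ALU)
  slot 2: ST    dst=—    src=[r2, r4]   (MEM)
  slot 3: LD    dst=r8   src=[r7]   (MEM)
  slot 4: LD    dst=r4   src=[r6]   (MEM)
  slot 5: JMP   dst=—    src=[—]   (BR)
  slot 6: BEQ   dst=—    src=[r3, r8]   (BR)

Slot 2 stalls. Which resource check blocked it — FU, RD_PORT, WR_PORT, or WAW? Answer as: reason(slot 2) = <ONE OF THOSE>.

reason(slot 2) = RD_PORT

  0. MUL→r3 ⇒ go  {3A/1Mu/1Ld/1B | 3r 1w}
  1. ALU→r7 ⇒ go  {2A/1Mu/1Ld/1B | 1r 0w}
  2. MEM ⇒ no(RD_PORT)  {2A/1Mu/1Ld/1B | 1r 0w}
  3. MEM→r8 ⇒ no(WR_PORT)  {2A/1Mu/1Ld/1B | 1r 0w}
  4. MEM→r4 ⇒ no(WR_PORT)  {2A/1Mu/1Ld/1B | 1r 0w}
  5. BR ⇒ go  {2A/1Mu/1Ld/0B | 1r 0w}
  6. BR ⇒ no(FU)  {2A/1Mu/1Ld/0B | 1r 0w}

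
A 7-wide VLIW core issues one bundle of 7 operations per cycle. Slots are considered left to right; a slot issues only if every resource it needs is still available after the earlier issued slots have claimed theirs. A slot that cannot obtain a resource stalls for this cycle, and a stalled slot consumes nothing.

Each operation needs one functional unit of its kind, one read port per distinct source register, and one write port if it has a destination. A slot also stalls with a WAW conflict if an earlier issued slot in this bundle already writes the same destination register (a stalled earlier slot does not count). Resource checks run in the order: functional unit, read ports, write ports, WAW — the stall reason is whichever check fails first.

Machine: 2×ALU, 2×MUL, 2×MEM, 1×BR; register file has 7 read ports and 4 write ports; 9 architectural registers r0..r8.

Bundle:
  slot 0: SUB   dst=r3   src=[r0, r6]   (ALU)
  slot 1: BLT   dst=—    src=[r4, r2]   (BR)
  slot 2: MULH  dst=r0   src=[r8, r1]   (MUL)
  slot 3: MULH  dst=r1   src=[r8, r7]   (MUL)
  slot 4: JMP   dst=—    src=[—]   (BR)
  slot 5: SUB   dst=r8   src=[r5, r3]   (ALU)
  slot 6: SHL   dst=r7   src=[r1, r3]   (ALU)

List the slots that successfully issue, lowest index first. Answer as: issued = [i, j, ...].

issued = [0, 1, 2]

  0. ALU→r3 ⇒ go  {1A/2Mu/2Ld/1B | 5r 3w}
  1. BR ⇒ go  {1A/2Mu/2Ld/0B | 3r 3w}
  2. MUL→r0 ⇒ go  {1A/1Mu/2Ld/0B | 1r 2w}
  3. MUL→r1 ⇒ no(RD_PORT)  {1A/1Mu/2Ld/0B | 1r 2w}
  4. BR ⇒ no(FU)  {1A/1Mu/2Ld/0B | 1r 2w}
  5. ALU→r8 ⇒ no(RD_PORT)  {1A/1Mu/2Ld/0B | 1r 2w}
  6. ALU→r7 ⇒ no(RD_PORT)  {1A/1Mu/2Ld/0B | 1r 2w}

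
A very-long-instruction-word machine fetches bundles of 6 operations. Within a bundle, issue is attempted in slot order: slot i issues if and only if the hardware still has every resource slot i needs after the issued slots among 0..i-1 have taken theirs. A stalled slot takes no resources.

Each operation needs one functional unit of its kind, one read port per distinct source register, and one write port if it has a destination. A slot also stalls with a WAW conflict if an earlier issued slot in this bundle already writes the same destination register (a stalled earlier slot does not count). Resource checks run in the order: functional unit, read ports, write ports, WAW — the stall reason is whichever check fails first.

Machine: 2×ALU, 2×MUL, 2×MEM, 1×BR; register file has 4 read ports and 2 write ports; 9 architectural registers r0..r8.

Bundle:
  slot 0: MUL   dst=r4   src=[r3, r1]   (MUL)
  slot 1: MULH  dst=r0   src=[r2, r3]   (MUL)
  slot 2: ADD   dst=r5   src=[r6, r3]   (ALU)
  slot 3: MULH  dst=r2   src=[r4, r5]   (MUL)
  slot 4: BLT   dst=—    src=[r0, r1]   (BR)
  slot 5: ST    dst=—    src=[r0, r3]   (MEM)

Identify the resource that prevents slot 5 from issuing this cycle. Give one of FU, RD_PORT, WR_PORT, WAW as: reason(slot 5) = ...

[0] MUL needs rd=2 wr=1: ok; after: ALU=2 MUL=1 MEM=2 BR=1, R=2, W=1
[1] MUL needs rd=2 wr=1: ok; after: ALU=2 MUL=0 MEM=2 BR=1, R=0, W=0
[2] ALU needs rd=2 wr=1: RD_PORT; after: ALU=2 MUL=0 MEM=2 BR=1, R=0, W=0
[3] MUL needs rd=2 wr=1: FU; after: ALU=2 MUL=0 MEM=2 BR=1, R=0, W=0
[4] BR needs rd=2 wr=0: RD_PORT; after: ALU=2 MUL=0 MEM=2 BR=1, R=0, W=0
[5] MEM needs rd=2 wr=0: RD_PORT; after: ALU=2 MUL=0 MEM=2 BR=1, R=0, W=0

reason(slot 5) = RD_PORT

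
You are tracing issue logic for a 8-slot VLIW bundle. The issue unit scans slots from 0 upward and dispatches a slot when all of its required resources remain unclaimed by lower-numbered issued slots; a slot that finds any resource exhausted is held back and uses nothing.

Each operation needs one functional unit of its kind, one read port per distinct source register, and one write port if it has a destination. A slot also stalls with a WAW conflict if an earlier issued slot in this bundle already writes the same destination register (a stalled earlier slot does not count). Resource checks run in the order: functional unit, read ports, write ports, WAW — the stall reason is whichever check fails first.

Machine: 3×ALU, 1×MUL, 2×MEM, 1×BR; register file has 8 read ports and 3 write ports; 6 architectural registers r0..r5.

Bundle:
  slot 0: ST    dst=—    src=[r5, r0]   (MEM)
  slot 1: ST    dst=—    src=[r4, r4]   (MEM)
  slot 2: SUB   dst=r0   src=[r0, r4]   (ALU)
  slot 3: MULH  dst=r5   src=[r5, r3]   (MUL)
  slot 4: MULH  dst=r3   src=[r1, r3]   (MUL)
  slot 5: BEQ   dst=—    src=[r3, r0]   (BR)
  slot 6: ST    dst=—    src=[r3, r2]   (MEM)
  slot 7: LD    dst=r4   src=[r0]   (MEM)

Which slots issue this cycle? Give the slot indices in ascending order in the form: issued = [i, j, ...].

#0 MEM src=r5,r0 dispatched  <A:3 Mu:1 Ld:1 B:1 rd:6 wr:3>
#1 MEM src=r4,r4 dispatched  <A:3 Mu:1 Ld:0 B:1 rd:5 wr:3>
#2 ALU src=r0,r4 dispatched  <A:2 Mu:1 Ld:0 B:1 rd:3 wr:2>
#3 MUL src=r5,r3 dispatched  <A:2 Mu:0 Ld:0 B:1 rd:1 wr:1>
#4 MUL src=r1,r3 held:FU  <A:2 Mu:0 Ld:0 B:1 rd:1 wr:1>
#5 BR src=r3,r0 held:RD_PORT  <A:2 Mu:0 Ld:0 B:1 rd:1 wr:1>
#6 MEM src=r3,r2 held:FU  <A:2 Mu:0 Ld:0 B:1 rd:1 wr:1>
#7 MEM src=r0 held:FU  <A:2 Mu:0 Ld:0 B:1 rd:1 wr:1>

issued = [0, 1, 2, 3]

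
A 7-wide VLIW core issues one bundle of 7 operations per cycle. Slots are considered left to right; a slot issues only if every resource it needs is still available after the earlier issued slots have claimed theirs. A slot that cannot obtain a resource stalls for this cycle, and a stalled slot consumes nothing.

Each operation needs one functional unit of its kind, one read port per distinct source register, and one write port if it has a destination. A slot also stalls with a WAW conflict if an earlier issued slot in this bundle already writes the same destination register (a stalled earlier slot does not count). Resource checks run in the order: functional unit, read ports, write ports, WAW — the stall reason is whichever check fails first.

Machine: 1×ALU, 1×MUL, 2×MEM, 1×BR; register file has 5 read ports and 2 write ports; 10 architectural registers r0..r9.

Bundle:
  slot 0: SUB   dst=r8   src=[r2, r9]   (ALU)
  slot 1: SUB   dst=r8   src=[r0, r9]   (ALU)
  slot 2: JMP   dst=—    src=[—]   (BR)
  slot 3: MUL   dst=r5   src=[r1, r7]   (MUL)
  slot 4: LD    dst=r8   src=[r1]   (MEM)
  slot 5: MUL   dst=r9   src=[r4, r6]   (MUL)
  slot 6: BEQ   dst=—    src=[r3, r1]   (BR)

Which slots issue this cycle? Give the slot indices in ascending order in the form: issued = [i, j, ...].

issued = [0, 2, 3]

slot 0 (ALU): ISSUE — free A0,Mu1,Ld2,B1 rp3 wp1
slot 1 (ALU): stall FU — free A0,Mu1,Ld2,B1 rp3 wp1
slot 2 (BR): ISSUE — free A0,Mu1,Ld2,B0 rp3 wp1
slot 3 (MUL): ISSUE — free A0,Mu0,Ld2,B0 rp1 wp0
slot 4 (MEM): stall WR_PORT — free A0,Mu0,Ld2,B0 rp1 wp0
slot 5 (MUL): stall FU — free A0,Mu0,Ld2,B0 rp1 wp0
slot 6 (BR): stall FU — free A0,Mu0,Ld2,B0 rp1 wp0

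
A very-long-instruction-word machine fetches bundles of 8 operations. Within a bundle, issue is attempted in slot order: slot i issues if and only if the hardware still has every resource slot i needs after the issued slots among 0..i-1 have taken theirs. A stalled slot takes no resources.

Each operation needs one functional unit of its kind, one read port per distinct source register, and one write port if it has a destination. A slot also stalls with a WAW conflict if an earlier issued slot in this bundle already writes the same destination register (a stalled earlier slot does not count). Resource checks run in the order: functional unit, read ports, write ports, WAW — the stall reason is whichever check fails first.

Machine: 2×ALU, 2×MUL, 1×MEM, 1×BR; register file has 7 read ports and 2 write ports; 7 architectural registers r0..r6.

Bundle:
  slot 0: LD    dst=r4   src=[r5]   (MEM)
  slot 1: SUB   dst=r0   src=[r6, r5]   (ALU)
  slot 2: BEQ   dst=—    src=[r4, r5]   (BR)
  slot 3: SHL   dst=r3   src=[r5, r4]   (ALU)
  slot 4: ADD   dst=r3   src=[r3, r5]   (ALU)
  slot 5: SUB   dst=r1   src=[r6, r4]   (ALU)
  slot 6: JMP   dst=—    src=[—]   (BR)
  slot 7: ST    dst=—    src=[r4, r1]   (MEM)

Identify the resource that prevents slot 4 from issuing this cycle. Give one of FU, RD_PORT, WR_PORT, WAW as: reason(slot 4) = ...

slot 0 (MEM): ISSUE — free A2,Mu2,Ld0,B1 rp6 wp1
slot 1 (ALU): ISSUE — free A1,Mu2,Ld0,B1 rp4 wp0
slot 2 (BR): ISSUE — free A1,Mu2,Ld0,B0 rp2 wp0
slot 3 (ALU): stall WR_PORT — free A1,Mu2,Ld0,B0 rp2 wp0
slot 4 (ALU): stall WR_PORT — free A1,Mu2,Ld0,B0 rp2 wp0
slot 5 (ALU): stall WR_PORT — free A1,Mu2,Ld0,B0 rp2 wp0
slot 6 (BR): stall FU — free A1,Mu2,Ld0,B0 rp2 wp0
slot 7 (MEM): stall FU — free A1,Mu2,Ld0,B0 rp2 wp0

reason(slot 4) = WR_PORT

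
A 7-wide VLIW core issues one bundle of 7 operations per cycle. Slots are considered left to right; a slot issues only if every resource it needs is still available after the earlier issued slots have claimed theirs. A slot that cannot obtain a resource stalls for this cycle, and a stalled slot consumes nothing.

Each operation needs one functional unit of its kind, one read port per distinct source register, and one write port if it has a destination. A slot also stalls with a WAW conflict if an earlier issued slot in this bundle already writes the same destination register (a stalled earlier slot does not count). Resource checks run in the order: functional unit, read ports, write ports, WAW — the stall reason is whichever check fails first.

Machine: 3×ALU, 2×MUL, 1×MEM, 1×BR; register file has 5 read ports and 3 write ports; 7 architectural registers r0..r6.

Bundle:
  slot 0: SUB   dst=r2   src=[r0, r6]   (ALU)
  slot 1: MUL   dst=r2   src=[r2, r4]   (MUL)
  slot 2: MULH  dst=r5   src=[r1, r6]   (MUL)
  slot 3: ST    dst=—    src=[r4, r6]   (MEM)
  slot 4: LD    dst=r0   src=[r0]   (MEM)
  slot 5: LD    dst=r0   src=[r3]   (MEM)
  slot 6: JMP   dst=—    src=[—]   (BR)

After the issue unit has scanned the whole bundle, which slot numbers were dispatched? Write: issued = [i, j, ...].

#0 ALU src=r0,r6 dispatched  <A:2 Mu:2 Ld:1 B:1 rd:3 wr:2>
#1 MUL src=r2,r4 held:WAW  <A:2 Mu:2 Ld:1 B:1 rd:3 wr:2>
#2 MUL src=r1,r6 dispatched  <A:2 Mu:1 Ld:1 B:1 rd:1 wr:1>
#3 MEM src=r4,r6 held:RD_PORT  <A:2 Mu:1 Ld:1 B:1 rd:1 wr:1>
#4 MEM src=r0 dispatched  <A:2 Mu:1 Ld:0 B:1 rd:0 wr:0>
#5 MEM src=r3 held:FU  <A:2 Mu:1 Ld:0 B:1 rd:0 wr:0>
#6 BR src=- dispatched  <A:2 Mu:1 Ld:0 B:0 rd:0 wr:0>

issued = [0, 2, 4, 6]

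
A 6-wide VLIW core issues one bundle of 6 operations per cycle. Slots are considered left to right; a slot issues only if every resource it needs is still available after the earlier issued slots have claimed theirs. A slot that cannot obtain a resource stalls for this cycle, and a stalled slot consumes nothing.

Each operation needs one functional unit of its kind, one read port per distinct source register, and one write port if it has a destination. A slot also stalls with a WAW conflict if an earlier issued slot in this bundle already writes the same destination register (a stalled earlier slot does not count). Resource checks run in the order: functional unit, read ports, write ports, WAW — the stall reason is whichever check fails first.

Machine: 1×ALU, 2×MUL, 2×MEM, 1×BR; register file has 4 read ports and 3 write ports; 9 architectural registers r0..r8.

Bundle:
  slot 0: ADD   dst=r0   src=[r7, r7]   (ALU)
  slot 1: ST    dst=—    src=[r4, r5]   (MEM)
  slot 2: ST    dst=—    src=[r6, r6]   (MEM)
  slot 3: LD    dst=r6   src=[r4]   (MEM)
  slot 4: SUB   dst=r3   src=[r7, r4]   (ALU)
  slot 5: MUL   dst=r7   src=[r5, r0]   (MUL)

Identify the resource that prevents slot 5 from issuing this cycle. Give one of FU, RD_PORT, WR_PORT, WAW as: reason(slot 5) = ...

reason(slot 5) = RD_PORT

[0] ALU needs rd=1 wr=1: ok; after: ALU=0 MUL=2 MEM=2 BR=1, R=3, W=2
[1] MEM needs rd=2 wr=0: ok; after: ALU=0 MUL=2 MEM=1 BR=1, R=1, W=2
[2] MEM needs rd=1 wr=0: ok; after: ALU=0 MUL=2 MEM=0 BR=1, R=0, W=2
[3] MEM needs rd=1 wr=1: FU; after: ALU=0 MUL=2 MEM=0 BR=1, R=0, W=2
[4] ALU needs rd=2 wr=1: FU; after: ALU=0 MUL=2 MEM=0 BR=1, R=0, W=2
[5] MUL needs rd=2 wr=1: RD_PORT; after: ALU=0 MUL=2 MEM=0 BR=1, R=0, W=2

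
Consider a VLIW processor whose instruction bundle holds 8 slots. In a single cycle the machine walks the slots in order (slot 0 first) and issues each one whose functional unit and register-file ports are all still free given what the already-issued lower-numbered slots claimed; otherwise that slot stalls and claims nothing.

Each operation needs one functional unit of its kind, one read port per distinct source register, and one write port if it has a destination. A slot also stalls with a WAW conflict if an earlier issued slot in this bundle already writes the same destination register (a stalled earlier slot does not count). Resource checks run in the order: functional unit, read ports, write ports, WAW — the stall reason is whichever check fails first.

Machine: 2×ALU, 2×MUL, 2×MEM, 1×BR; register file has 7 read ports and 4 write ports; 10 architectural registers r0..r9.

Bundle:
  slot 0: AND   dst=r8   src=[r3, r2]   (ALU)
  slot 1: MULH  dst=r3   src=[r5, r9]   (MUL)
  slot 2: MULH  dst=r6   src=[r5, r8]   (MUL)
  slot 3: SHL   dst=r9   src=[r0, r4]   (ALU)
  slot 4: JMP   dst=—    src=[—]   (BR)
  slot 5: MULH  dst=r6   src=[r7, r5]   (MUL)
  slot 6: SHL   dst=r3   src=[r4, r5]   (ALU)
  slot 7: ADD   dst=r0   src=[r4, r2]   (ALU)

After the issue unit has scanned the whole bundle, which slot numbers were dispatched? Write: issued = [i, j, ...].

issued = [0, 1, 2, 4]

(0) want 1×ALU +2rd +1wr — yes → AL1|MU2|ME2|BR1|rd5|wr3
(1) want 1×MUL +2rd +1wr — yes → AL1|MU1|ME2|BR1|rd3|wr2
(2) want 1×MUL +2rd +1wr — yes → AL1|MU0|ME2|BR1|rd1|wr1
(3) want 1×ALU +2rd +1wr — RD_PORT → AL1|MU0|ME2|BR1|rd1|wr1
(4) want 1×BR +0rd +0wr — yes → AL1|MU0|ME2|BR0|rd1|wr1
(5) want 1×MUL +2rd +1wr — FU → AL1|MU0|ME2|BR0|rd1|wr1
(6) want 1×ALU +2rd +1wr — RD_PORT → AL1|MU0|ME2|BR0|rd1|wr1
(7) want 1×ALU +2rd +1wr — RD_PORT → AL1|MU0|ME2|BR0|rd1|wr1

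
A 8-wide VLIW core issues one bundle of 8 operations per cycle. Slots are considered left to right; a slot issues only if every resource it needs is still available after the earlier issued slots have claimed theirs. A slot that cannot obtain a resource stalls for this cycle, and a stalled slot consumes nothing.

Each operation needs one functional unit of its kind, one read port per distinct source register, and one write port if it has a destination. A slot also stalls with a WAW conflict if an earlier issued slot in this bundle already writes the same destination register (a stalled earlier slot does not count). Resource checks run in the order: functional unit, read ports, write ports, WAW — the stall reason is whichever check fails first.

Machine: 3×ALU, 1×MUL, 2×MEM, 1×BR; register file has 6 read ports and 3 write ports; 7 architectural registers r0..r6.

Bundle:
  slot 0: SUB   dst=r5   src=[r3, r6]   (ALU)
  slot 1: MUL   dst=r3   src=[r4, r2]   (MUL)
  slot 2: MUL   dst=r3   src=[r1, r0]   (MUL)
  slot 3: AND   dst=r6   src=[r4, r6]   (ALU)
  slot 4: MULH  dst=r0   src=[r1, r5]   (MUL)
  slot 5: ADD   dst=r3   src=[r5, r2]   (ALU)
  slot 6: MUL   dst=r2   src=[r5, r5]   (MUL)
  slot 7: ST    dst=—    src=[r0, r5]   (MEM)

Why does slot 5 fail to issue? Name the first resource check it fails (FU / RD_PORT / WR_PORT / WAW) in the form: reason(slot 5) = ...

[0] ALU needs rd=2 wr=1: ok; after: ALU=2 MUL=1 MEM=2 BR=1, R=4, W=2
[1] MUL needs rd=2 wr=1: ok; after: ALU=2 MUL=0 MEM=2 BR=1, R=2, W=1
[2] MUL needs rd=2 wr=1: FU; after: ALU=2 MUL=0 MEM=2 BR=1, R=2, W=1
[3] ALU needs rd=2 wr=1: ok; after: ALU=1 MUL=0 MEM=2 BR=1, R=0, W=0
[4] MUL needs rd=2 wr=1: FU; after: ALU=1 MUL=0 MEM=2 BR=1, R=0, W=0
[5] ALU needs rd=2 wr=1: RD_PORT; after: ALU=1 MUL=0 MEM=2 BR=1, R=0, W=0
[6] MUL needs rd=1 wr=1: FU; after: ALU=1 MUL=0 MEM=2 BR=1, R=0, W=0
[7] MEM needs rd=2 wr=0: RD_PORT; after: ALU=1 MUL=0 MEM=2 BR=1, R=0, W=0

reason(slot 5) = RD_PORT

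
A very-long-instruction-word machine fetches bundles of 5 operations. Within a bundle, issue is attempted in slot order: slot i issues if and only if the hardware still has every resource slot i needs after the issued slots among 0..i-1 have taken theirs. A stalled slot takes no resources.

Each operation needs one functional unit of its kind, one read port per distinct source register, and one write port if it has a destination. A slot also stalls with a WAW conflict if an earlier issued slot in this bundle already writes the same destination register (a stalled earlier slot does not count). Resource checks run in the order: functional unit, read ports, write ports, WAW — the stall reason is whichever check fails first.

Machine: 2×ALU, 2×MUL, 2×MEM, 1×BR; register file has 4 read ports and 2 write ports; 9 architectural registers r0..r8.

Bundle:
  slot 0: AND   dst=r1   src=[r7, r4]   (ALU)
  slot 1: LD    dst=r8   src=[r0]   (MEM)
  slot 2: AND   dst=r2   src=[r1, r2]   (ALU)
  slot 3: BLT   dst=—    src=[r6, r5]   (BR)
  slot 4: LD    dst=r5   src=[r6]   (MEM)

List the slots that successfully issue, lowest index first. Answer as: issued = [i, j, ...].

#0 ALU src=r7,r4 dispatched  <A:1 Mu:2 Ld:2 B:1 rd:2 wr:1>
#1 MEM src=r0 dispatched  <A:1 Mu:2 Ld:1 B:1 rd:1 wr:0>
#2 ALU src=r1,r2 held:RD_PORT  <A:1 Mu:2 Ld:1 B:1 rd:1 wr:0>
#3 BR src=r6,r5 held:RD_PORT  <A:1 Mu:2 Ld:1 B:1 rd:1 wr:0>
#4 MEM src=r6 held:WR_PORT  <A:1 Mu:2 Ld:1 B:1 rd:1 wr:0>

issued = [0, 1]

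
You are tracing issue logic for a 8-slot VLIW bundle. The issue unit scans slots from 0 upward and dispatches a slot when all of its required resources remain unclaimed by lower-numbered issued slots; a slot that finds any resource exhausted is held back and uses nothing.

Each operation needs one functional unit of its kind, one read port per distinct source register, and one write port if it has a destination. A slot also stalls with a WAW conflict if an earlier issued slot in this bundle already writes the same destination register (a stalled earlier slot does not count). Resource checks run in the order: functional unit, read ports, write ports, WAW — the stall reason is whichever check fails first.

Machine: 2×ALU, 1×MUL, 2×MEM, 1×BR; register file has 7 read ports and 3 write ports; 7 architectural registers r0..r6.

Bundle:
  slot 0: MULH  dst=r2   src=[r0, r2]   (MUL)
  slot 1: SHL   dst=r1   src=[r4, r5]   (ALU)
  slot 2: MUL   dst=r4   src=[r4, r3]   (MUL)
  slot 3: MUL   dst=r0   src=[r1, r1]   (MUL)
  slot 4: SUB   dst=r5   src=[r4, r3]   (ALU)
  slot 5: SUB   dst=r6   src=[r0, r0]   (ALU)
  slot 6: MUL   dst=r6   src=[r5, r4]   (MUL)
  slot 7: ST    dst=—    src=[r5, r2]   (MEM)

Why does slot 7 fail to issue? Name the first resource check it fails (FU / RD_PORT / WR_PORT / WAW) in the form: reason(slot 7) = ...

  0. MUL→r2 ⇒ go  {2A/0Mu/2Ld/1B | 5r 2w}
  1. ALU→r1 ⇒ go  {1A/0Mu/2Ld/1B | 3r 1w}
  2. MUL→r4 ⇒ no(FU)  {1A/0Mu/2Ld/1B | 3r 1w}
  3. MUL→r0 ⇒ no(FU)  {1A/0Mu/2Ld/1B | 3r 1w}
  4. ALU→r5 ⇒ go  {0A/0Mu/2Ld/1B | 1r 0w}
  5. ALU→r6 ⇒ no(FU)  {0A/0Mu/2Ld/1B | 1r 0w}
  6. MUL→r6 ⇒ no(FU)  {0A/0Mu/2Ld/1B | 1r 0w}
  7. MEM ⇒ no(RD_PORT)  {0A/0Mu/2Ld/1B | 1r 0w}

reason(slot 7) = RD_PORT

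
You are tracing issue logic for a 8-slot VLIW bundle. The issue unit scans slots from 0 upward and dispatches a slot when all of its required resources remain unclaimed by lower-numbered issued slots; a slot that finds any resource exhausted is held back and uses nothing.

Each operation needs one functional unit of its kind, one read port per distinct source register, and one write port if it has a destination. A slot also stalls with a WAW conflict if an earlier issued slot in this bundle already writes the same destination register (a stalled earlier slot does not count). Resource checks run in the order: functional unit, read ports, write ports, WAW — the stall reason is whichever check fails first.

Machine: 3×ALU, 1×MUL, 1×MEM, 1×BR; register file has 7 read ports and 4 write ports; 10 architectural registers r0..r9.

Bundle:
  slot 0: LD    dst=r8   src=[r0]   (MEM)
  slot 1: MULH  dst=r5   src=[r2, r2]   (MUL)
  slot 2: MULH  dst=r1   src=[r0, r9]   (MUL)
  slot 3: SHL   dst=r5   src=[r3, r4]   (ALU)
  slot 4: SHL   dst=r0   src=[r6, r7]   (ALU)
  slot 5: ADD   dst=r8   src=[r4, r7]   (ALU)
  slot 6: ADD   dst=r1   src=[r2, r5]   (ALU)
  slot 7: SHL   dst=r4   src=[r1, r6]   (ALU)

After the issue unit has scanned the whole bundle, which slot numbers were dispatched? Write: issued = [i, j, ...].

[0] MEM needs rd=1 wr=1: ok; after: ALU=3 MUL=1 MEM=0 BR=1, R=6, W=3
[1] MUL needs rd=1 wr=1: ok; after: ALU=3 MUL=0 MEM=0 BR=1, R=5, W=2
[2] MUL needs rd=2 wr=1: FU; after: ALU=3 MUL=0 MEM=0 BR=1, R=5, W=2
[3] ALU needs rd=2 wr=1: WAW; after: ALU=3 MUL=0 MEM=0 BR=1, R=5, W=2
[4] ALU needs rd=2 wr=1: ok; after: ALU=2 MUL=0 MEM=0 BR=1, R=3, W=1
[5] ALU needs rd=2 wr=1: WAW; after: ALU=2 MUL=0 MEM=0 BR=1, R=3, W=1
[6] ALU needs rd=2 wr=1: ok; after: ALU=1 MUL=0 MEM=0 BR=1, R=1, W=0
[7] ALU needs rd=2 wr=1: RD_PORT; after: ALU=1 MUL=0 MEM=0 BR=1, R=1, W=0

issued = [0, 1, 4, 6]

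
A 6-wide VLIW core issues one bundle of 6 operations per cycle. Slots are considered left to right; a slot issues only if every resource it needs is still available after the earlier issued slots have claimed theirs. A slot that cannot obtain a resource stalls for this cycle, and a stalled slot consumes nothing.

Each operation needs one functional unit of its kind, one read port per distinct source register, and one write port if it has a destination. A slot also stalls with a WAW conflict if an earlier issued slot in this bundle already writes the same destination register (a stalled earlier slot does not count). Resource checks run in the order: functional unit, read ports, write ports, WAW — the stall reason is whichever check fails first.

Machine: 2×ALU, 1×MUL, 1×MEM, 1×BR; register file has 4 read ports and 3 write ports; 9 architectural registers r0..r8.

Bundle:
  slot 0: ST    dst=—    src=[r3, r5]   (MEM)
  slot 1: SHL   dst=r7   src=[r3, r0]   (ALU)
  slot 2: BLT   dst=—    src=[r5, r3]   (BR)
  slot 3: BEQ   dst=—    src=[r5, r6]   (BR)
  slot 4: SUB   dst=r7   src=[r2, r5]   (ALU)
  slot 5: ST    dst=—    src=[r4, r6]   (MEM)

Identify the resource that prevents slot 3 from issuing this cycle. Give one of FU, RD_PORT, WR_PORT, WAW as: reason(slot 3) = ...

#0 MEM src=r3,r5 dispatched  <A:2 Mu:1 Ld:0 B:1 rd:2 wr:3>
#1 ALU src=r3,r0 dispatched  <A:1 Mu:1 Ld:0 B:1 rd:0 wr:2>
#2 BR src=r5,r3 held:RD_PORT  <A:1 Mu:1 Ld:0 B:1 rd:0 wr:2>
#3 BR src=r5,r6 held:RD_PORT  <A:1 Mu:1 Ld:0 B:1 rd:0 wr:2>
#4 ALU src=r2,r5 held:RD_PORT  <A:1 Mu:1 Ld:0 B:1 rd:0 wr:2>
#5 MEM src=r4,r6 held:FU  <A:1 Mu:1 Ld:0 B:1 rd:0 wr:2>

reason(slot 3) = RD_PORT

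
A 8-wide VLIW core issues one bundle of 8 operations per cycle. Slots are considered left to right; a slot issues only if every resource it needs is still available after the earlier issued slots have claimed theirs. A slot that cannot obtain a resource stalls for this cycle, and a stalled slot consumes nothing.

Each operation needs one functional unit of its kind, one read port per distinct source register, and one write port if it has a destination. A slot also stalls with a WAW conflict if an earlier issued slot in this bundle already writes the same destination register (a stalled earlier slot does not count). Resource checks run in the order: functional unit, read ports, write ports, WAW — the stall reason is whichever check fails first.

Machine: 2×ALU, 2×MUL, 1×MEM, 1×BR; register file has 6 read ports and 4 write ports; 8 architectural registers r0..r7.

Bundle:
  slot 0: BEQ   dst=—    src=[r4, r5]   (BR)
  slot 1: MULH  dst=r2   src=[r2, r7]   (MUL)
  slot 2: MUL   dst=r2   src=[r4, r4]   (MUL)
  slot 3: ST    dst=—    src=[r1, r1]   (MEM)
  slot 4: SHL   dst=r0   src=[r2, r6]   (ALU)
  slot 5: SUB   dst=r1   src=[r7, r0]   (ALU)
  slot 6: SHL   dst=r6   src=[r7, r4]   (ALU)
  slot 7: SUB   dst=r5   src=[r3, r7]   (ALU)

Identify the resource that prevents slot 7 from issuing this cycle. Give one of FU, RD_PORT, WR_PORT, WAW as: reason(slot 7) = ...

(0) want 1×BR +2rd +0wr — yes → AL2|MU2|ME1|BR0|rd4|wr4
(1) want 1×MUL +2rd +1wr — yes → AL2|MU1|ME1|BR0|rd2|wr3
(2) want 1×MUL +1rd +1wr — WAW → AL2|MU1|ME1|BR0|rd2|wr3
(3) want 1×MEM +1rd +0wr — yes → AL2|MU1|ME0|BR0|rd1|wr3
(4) want 1×ALU +2rd +1wr — RD_PORT → AL2|MU1|ME0|BR0|rd1|wr3
(5) want 1×ALU +2rd +1wr — RD_PORT → AL2|MU1|ME0|BR0|rd1|wr3
(6) want 1×ALU +2rd +1wr — RD_PORT → AL2|MU1|ME0|BR0|rd1|wr3
(7) want 1×ALU +2rd +1wr — RD_PORT → AL2|MU1|ME0|BR0|rd1|wr3

reason(slot 7) = RD_PORT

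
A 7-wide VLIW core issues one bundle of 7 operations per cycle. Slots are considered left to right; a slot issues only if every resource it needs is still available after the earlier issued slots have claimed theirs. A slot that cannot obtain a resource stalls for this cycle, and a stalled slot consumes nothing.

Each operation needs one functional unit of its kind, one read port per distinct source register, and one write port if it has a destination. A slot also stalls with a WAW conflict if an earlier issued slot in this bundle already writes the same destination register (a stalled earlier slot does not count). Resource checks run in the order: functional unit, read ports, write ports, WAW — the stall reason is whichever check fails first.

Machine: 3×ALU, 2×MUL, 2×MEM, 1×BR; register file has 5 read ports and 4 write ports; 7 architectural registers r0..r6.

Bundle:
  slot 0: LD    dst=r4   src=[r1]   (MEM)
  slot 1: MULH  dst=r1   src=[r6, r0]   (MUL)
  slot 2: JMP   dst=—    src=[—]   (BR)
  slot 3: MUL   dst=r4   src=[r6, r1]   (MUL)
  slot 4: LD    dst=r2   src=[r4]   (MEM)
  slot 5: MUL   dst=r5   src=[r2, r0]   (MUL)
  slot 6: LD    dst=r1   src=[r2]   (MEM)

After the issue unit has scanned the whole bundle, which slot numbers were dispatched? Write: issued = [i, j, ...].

(0) want 1×MEM +1rd +1wr — yes → AL3|MU2|ME1|BR1|rd4|wr3
(1) want 1×MUL +2rd +1wr — yes → AL3|MU1|ME1|BR1|rd2|wr2
(2) want 1×BR +0rd +0wr — yes → AL3|MU1|ME1|BR0|rd2|wr2
(3) want 1×MUL +2rd +1wr — WAW → AL3|MU1|ME1|BR0|rd2|wr2
(4) want 1×MEM +1rd +1wr — yes → AL3|MU1|ME0|BR0|rd1|wr1
(5) want 1×MUL +2rd +1wr — RD_PORT → AL3|MU1|ME0|BR0|rd1|wr1
(6) want 1×MEM +1rd +1wr — FU → AL3|MU1|ME0|BR0|rd1|wr1

issued = [0, 1, 2, 4]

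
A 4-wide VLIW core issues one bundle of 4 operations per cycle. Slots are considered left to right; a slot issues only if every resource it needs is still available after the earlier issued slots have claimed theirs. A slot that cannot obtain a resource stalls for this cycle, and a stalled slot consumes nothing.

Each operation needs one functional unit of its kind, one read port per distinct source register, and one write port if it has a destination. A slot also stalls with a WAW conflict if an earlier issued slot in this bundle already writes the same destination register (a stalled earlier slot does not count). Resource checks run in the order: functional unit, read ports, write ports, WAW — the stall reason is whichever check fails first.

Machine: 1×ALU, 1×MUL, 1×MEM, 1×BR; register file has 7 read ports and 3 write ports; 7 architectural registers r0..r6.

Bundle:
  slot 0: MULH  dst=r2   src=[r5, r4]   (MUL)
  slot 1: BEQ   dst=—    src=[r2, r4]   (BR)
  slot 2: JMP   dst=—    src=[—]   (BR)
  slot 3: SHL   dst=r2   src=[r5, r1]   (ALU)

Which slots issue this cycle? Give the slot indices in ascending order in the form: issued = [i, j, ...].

(0) want 1×MUL +2rd +1wr — yes → AL1|MU0|ME1|BR1|rd5|wr2
(1) want 1×BR +2rd +0wr — yes → AL1|MU0|ME1|BR0|rd3|wr2
(2) want 1×BR +0rd +0wr — FU → AL1|MU0|ME1|BR0|rd3|wr2
(3) want 1×ALU +2rd +1wr — WAW → AL1|MU0|ME1|BR0|rd3|wr2

issued = [0, 1]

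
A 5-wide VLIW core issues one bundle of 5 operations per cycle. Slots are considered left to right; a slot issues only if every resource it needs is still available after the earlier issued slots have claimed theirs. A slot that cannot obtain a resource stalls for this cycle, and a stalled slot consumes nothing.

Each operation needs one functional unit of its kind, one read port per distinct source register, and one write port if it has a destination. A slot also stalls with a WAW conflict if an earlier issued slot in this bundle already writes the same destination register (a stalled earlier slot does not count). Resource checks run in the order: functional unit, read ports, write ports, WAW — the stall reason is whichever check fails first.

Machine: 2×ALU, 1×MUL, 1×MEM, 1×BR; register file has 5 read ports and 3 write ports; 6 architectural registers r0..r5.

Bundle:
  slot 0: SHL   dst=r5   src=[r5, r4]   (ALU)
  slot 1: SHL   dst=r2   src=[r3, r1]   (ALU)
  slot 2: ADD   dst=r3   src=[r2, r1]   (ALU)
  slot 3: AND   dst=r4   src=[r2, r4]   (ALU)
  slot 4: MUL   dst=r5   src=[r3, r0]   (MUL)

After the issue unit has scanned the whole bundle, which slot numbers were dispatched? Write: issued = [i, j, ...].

issued = [0, 1]

  0. ALU→r5 ⇒ go  {1A/1Mu/1Ld/1B | 3r 2w}
  1. ALU→r2 ⇒ go  {0A/1Mu/1Ld/1B | 1r 1w}
  2. ALU→r3 ⇒ no(FU)  {0A/1Mu/1Ld/1B | 1r 1w}
  3. ALU→r4 ⇒ no(FU)  {0A/1Mu/1Ld/1B | 1r 1w}
  4. MUL→r5 ⇒ no(RD_PORT)  {0A/1Mu/1Ld/1B | 1r 1w}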